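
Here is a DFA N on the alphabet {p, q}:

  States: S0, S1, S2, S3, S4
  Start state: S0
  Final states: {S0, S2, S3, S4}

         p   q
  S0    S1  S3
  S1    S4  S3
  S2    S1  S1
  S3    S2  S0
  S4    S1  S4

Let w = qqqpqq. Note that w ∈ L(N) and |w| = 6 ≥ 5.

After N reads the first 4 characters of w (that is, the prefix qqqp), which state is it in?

Run of N on the first 4 characters of w = q q q p:
  step 0: S0  (start)
  step 1: S3  (read q: S0→S3)
  step 2: S0  (read q: S3→S0)
  step 3: S3  (read q: S0→S3)
  step 4: S2  (read p: S3→S2)

After reading 4 characters, N is in state S2.

S2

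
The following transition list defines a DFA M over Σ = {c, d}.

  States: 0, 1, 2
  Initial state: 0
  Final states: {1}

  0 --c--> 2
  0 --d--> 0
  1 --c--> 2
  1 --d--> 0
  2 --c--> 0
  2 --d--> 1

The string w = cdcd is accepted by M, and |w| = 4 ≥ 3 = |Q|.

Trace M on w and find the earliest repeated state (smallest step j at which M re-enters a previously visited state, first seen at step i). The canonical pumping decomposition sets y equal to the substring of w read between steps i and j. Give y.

dc

State sequence: 0 -c-> 2 -d-> 1 -c-> 2 -d-> 1
First repeat at step 3: 2 was already visited.

So i = 1, j = 3, giving x = w[0:1] = c, y = w[1:3] = dc, z = w[3:4] = d.
Check: |xy| = 3 ≤ 3 and |y| = 2 ≥ 1. Reading y takes M from 2 back to 2, so every xyⁱz is accepted.
With |Q| = 3, pigeonhole forces a state repeat no later than step 3; the substring read between the first and second visits to that state can be pumped.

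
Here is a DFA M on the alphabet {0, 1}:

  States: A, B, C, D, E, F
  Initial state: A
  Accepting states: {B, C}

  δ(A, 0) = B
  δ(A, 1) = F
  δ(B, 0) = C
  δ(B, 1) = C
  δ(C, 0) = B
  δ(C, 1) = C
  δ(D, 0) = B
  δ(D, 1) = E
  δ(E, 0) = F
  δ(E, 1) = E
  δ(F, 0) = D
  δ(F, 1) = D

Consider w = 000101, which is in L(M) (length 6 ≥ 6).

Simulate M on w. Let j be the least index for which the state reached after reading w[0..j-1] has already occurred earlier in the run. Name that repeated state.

Run of M on w = 0 0 0 1 0 1:
  step 0: A  (start)
  step 1: B  (read 0: A→B)
  step 2: C  (read 0: B→C)
  step 3: B  (read 0: C→B)   ← first repeat (B seen earlier)
  step 4: C  (read 1: B→C)
  step 5: B  (read 0: C→B)
  step 6: C  (read 1: B→C)

The earliest repeat is at step j = 3: M is in B, which it already visited at step i = 1.

B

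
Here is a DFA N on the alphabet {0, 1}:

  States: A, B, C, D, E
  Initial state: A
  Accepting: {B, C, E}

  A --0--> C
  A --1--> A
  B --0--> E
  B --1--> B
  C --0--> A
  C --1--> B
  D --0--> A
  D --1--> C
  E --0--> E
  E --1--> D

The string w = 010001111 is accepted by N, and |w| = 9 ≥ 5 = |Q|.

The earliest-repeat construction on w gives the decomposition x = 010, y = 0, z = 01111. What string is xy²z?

0100001111

xy^2z = 010·0·0·01111 = 0100001111.
Reading y = 0 takes N from E back to E, so after x·y·y the machine is still in E, and z then leads to the accepting state B. Hence 0100001111 ∈ L(N).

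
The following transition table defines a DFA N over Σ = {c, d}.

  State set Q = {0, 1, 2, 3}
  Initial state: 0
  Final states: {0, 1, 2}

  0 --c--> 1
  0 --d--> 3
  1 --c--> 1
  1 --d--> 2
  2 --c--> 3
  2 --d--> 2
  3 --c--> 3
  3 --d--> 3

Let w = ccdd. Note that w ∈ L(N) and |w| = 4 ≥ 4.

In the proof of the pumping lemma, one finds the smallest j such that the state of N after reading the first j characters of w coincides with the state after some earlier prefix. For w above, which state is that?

State sequence: 0 -c-> 1 -c-> 1 -d-> 2 -d-> 2
First repeat at step 2: 1 was already visited.

The earliest repeat is at step j = 2: N is in 1, which it already visited at step i = 1.
Pumping length from the standard proof: p = 4 (the number of states). The repeated state found above gives |xy| = j ≤ 4 and |y| = j − i ≥ 1.

1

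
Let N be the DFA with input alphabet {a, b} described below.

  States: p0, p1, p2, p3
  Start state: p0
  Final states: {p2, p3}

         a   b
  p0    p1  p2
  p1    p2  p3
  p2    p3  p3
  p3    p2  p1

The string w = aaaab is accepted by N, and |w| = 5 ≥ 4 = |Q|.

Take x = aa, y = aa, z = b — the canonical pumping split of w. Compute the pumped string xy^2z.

aaaaaab

xy^2z = aa·aa·aa·b = aaaaaab.
Reading y = aa takes N from p2 back to p2, so after x·y·y the machine is still in p2, and z then leads to the accepting state p3. Hence aaaaaab ∈ L(N).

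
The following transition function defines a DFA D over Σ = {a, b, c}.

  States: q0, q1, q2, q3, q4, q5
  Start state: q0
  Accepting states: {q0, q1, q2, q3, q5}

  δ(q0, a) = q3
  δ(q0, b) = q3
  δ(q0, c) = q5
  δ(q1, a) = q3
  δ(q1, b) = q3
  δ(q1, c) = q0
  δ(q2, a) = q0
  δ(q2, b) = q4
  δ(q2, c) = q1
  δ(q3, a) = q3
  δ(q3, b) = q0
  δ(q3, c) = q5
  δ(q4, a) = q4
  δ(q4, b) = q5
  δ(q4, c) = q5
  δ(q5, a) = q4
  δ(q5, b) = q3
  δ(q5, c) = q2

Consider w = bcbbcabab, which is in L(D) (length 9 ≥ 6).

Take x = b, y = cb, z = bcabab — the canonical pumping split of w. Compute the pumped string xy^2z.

xy^2z = b·cb·cb·bcabab = bcbcbbcabab.
Reading y = cb takes D from q3 back to q3, so after x·y·y the machine is still in q3, and z then leads to the accepting state q5. Hence bcbcbbcabab ∈ L(D).

bcbcbbcabab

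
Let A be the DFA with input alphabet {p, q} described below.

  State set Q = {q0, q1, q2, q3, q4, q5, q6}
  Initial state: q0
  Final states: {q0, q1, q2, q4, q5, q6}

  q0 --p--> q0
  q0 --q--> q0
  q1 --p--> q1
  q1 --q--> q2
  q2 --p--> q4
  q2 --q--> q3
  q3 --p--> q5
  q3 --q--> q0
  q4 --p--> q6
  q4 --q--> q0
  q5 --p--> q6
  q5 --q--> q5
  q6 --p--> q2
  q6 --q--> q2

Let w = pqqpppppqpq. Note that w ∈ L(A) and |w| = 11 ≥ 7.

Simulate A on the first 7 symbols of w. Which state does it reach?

q0

State sequence: q0 -p-> q0 -q-> q0 -q-> q0 -p-> q0 -p-> q0 -p-> q0 -p-> q0

After reading 7 characters, A is in state q0.
(This kind of state-tracing is the core of the pumping-lemma construction: with 7 states, pigeonhole forces a repeat within the first 7 steps.)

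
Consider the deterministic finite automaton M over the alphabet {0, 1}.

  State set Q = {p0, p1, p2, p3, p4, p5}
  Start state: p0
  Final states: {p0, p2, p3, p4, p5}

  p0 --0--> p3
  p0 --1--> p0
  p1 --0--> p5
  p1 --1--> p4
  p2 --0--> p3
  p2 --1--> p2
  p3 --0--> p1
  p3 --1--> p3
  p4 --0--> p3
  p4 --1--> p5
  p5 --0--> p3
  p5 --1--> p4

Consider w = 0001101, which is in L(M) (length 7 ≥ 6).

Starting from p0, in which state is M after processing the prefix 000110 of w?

p3

State sequence: p0 -0-> p3 -0-> p1 -0-> p5 -1-> p4 -1-> p5 -0-> p3

After reading 6 characters, M is in state p3.
(This kind of state-tracing is the core of the pumping-lemma construction: with 6 states, pigeonhole forces a repeat within the first 6 steps.)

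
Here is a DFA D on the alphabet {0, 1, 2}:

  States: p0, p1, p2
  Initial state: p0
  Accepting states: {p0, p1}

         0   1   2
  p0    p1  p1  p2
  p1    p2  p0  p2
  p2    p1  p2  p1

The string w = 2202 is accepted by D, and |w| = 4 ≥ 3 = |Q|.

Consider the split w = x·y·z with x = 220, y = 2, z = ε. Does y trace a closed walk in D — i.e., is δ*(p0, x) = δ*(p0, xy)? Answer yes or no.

no

Run of D on the first 4 characters of w = 2 2 0 2:
  step 0: p0  (start)
  step 1: p2  (read 2: p0→p2)
  step 2: p1  (read 2: p2→p1)
  step 3: p2  (read 0: p1→p2)
  step 4: p1  (read 2: p2→p1)

After x (step 3): p2. After xy (step 4): p1.
They differ (p2 ≠ p1), so y is not a cycle from the state after x; this split is not the one the pumping-lemma construction produces, and pumping y need not keep the string in L(D).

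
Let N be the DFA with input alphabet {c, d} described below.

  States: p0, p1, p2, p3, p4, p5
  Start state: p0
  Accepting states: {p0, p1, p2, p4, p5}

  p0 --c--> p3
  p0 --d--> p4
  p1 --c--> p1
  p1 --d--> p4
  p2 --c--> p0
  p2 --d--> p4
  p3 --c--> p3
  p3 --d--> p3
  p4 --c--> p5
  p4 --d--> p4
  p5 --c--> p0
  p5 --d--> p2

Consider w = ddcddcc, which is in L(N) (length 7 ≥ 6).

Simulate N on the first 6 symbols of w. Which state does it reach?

p5

Run of N on the first 6 characters of w = d d c d d c:
  step 0: p0  (start)
  step 1: p4  (read d: p0→p4)
  step 2: p4  (read d: p4→p4)
  step 3: p5  (read c: p4→p5)
  step 4: p2  (read d: p5→p2)
  step 5: p4  (read d: p2→p4)
  step 6: p5  (read c: p4→p5)

After reading 6 characters, N is in state p5.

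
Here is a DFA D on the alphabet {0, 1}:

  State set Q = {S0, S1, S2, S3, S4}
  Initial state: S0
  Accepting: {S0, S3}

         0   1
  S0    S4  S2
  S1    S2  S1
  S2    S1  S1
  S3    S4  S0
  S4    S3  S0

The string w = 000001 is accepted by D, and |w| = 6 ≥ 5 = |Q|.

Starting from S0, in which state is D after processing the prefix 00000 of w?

State sequence: S0 -0-> S4 -0-> S3 -0-> S4 -0-> S3 -0-> S4

After reading 5 characters, D is in state S4.

S4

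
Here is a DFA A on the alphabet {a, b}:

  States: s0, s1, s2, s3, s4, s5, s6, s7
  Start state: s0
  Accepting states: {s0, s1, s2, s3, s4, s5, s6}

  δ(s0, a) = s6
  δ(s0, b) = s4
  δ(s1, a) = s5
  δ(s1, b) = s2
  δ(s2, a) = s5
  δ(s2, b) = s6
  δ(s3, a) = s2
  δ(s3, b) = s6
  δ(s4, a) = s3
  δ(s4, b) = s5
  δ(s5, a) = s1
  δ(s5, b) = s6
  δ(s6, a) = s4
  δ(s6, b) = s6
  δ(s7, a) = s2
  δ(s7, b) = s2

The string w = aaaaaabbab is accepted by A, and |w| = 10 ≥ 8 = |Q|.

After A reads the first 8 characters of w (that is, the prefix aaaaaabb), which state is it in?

Run of A on the first 8 characters of w = a a a a a a b b:
  step 0: s0  (start)
  step 1: s6  (read a: s0→s6)
  step 2: s4  (read a: s6→s4)
  step 3: s3  (read a: s4→s3)
  step 4: s2  (read a: s3→s2)
  step 5: s5  (read a: s2→s5)
  step 6: s1  (read a: s5→s1)
  step 7: s2  (read b: s1→s2)
  step 8: s6  (read b: s2→s6)

After reading 8 characters, A is in state s6.

s6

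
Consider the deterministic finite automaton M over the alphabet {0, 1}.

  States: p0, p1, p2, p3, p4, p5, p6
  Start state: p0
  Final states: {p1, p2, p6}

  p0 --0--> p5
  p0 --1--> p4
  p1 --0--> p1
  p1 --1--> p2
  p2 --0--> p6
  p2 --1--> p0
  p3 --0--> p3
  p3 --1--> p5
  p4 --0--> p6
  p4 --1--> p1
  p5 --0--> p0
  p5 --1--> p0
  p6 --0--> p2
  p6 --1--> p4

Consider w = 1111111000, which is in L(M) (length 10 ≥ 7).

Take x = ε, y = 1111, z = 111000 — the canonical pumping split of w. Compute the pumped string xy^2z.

xy^2z = ε·1111·1111·111000 = 11111111111000.
Reading y = 1111 takes M from p0 back to p0, so after x·y·y the machine is still in p0, and z then leads to the accepting state p6. Hence 11111111111000 ∈ L(M).

11111111111000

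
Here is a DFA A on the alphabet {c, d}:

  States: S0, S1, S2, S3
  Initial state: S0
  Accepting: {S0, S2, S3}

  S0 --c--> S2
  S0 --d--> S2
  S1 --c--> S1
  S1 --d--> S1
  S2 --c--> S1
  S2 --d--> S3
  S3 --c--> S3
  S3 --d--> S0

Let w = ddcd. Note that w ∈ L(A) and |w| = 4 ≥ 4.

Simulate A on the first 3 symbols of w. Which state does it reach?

State sequence: S0 -d-> S2 -d-> S3 -c-> S3

After reading 3 characters, A is in state S3.

S3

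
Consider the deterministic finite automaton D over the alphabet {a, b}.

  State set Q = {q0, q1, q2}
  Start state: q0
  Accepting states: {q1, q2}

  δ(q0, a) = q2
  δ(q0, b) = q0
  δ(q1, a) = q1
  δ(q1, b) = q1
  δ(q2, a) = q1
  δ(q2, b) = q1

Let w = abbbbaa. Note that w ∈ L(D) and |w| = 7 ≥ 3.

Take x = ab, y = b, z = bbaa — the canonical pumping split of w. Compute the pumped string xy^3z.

xy^3z = ab·b·b·b·bbaa = abbbbbbaa.
Reading y = b takes D from q1 back to q1, so after x·y·y·y the machine is still in q1, and z then leads to the accepting state q1. Hence abbbbbbaa ∈ L(D).

abbbbbbaa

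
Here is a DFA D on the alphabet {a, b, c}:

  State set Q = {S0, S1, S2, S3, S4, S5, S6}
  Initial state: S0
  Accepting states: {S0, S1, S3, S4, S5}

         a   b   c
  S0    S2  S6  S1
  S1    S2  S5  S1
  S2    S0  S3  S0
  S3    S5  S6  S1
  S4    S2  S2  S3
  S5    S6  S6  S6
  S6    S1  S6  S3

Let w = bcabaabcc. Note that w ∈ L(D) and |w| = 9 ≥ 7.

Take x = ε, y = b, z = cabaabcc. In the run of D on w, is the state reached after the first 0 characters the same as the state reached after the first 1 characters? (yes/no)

Run of D on the first 1 characters of w = b:
  step 0: S0  (start)
  step 1: S6  (read b: S0→S6)

After x (step 0): S0. After xy (step 1): S6.
They differ (S0 ≠ S6), so y is not a cycle from the state after x; this split is not the one the pumping-lemma construction produces, and pumping y need not keep the string in L(D).

no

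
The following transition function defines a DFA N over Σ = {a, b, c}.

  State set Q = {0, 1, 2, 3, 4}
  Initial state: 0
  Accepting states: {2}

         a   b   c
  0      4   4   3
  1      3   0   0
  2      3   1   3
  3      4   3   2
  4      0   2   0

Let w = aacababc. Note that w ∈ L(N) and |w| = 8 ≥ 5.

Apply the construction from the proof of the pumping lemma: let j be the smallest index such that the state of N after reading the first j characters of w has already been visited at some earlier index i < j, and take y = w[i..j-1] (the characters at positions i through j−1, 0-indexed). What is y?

Run of N on w = a a c a b a b c:
  step 0: 0  (start)
  step 1: 4  (read a: 0→4)
  step 2: 0  (read a: 4→0)   ← first repeat (0 seen earlier)
  step 3: 3  (read c: 0→3)
  step 4: 4  (read a: 3→4)
  step 5: 2  (read b: 4→2)
  step 6: 3  (read a: 2→3)
  step 7: 3  (read b: 3→3)
  step 8: 2  (read c: 3→2)

So i = 0, j = 2, giving x = w[0:0] = ε, y = w[0:2] = aa, z = w[2:8] = cababc.
Check: |xy| = 2 ≤ 5 and |y| = 2 ≥ 1. Reading y takes N from 0 back to 0, so every xyⁱz is accepted.

aa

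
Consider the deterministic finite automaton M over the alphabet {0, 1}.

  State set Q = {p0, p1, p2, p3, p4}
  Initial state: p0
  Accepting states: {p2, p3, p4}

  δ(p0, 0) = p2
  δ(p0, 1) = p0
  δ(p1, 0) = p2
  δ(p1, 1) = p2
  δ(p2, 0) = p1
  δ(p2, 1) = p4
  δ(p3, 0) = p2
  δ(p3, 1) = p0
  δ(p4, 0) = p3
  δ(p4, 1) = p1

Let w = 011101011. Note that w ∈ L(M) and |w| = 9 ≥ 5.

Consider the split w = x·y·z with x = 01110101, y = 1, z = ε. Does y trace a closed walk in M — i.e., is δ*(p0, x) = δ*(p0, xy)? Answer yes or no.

State sequence: p0 -0-> p2 -1-> p4 -1-> p1 -1-> p2 -0-> p1 -1-> p2 -0-> p1 -1-> p2 -1-> p4

After x (step 8): p2. After xy (step 9): p4.
They differ (p2 ≠ p4), so y is not a cycle from the state after x; this split is not the one the pumping-lemma construction produces, and pumping y need not keep the string in L(M).

no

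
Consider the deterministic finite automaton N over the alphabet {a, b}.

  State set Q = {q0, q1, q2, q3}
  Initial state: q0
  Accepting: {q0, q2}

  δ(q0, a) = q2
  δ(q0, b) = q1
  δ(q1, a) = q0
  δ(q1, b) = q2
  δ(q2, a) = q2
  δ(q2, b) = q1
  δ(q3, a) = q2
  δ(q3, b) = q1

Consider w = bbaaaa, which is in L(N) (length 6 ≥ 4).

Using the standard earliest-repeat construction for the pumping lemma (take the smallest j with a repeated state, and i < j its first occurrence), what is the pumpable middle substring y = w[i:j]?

a

Run of N on w = b b a a a a:
  step 0: q0  (start)
  step 1: q1  (read b: q0→q1)
  step 2: q2  (read b: q1→q2)
  step 3: q2  (read a: q2→q2)   ← first repeat (q2 seen earlier)
  step 4: q2  (read a: q2→q2)
  step 5: q2  (read a: q2→q2)
  step 6: q2  (read a: q2→q2)

So i = 2, j = 3, giving x = w[0:2] = bb, y = w[2:3] = a, z = w[3:6] = aaa.
Check: |xy| = 3 ≤ 4 and |y| = 1 ≥ 1. Reading y takes N from q2 back to q2, so every xyⁱz is accepted.
With |Q| = 4, pigeonhole forces a state repeat no later than step 4; the substring read between the first and second visits to that state can be pumped.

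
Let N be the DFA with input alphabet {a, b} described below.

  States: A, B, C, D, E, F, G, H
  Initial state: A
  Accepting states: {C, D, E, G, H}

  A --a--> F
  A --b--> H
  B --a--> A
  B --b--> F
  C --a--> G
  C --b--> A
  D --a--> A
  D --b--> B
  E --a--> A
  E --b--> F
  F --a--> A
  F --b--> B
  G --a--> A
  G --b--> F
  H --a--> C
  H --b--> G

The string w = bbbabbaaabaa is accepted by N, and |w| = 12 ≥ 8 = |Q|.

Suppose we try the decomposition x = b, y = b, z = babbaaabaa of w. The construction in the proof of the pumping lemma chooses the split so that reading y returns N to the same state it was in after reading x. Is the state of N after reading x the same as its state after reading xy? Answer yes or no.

no

State sequence: A -b-> H -b-> G

After x (step 1): H. After xy (step 2): G.
They differ (H ≠ G), so y is not a cycle from the state after x; this split is not the one the pumping-lemma construction produces, and pumping y need not keep the string in L(N).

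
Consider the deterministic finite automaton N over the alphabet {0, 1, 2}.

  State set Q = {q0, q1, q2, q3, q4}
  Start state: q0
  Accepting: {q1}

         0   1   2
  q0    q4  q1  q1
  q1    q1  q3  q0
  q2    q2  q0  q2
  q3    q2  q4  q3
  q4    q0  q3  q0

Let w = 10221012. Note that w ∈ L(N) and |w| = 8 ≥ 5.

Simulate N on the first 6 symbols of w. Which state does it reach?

q2

State sequence: q0 -1-> q1 -0-> q1 -2-> q0 -2-> q1 -1-> q3 -0-> q2

After reading 6 characters, N is in state q2.
(This kind of state-tracing is the core of the pumping-lemma construction: with 5 states, pigeonhole forces a repeat within the first 5 steps.)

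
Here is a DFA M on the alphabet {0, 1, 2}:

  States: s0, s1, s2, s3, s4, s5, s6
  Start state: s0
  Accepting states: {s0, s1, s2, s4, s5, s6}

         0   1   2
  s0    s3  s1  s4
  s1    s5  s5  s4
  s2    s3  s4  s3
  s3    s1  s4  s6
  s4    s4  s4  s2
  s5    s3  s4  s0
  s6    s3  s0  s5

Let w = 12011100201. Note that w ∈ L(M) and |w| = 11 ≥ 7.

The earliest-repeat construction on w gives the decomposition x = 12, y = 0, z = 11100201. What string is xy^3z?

xy^3z = 12·0·0·0·11100201 = 1200011100201.
Reading y = 0 takes M from s4 back to s4, so after x·y·y·y the machine is still in s4, and z then leads to the accepting state s4. Hence 1200011100201 ∈ L(M).

1200011100201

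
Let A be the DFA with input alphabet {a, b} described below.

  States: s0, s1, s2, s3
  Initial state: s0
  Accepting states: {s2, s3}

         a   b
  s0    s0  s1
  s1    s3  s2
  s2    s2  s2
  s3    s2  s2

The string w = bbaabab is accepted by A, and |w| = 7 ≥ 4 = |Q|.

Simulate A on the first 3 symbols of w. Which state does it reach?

s2

Run of A on the first 3 characters of w = b b a:
  step 0: s0  (start)
  step 1: s1  (read b: s0→s1)
  step 2: s2  (read b: s1→s2)
  step 3: s2  (read a: s2→s2)

After reading 3 characters, A is in state s2.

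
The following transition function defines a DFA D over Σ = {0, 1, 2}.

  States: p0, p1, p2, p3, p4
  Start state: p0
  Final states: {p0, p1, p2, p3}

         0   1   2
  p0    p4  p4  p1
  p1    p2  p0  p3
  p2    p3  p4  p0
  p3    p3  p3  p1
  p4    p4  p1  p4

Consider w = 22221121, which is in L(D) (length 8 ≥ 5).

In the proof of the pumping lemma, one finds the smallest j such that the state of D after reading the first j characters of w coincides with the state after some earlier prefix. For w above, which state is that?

Run of D on w = 2 2 2 2 1 1 2 1:
  step 0: p0  (start)
  step 1: p1  (read 2: p0→p1)
  step 2: p3  (read 2: p1→p3)
  step 3: p1  (read 2: p3→p1)   ← first repeat (p1 seen earlier)
  step 4: p3  (read 2: p1→p3)
  step 5: p3  (read 1: p3→p3)
  step 6: p3  (read 1: p3→p3)
  step 7: p1  (read 2: p3→p1)
  step 8: p0  (read 1: p1→p0)

The earliest repeat is at step j = 3: D is in p1, which it already visited at step i = 1.

p1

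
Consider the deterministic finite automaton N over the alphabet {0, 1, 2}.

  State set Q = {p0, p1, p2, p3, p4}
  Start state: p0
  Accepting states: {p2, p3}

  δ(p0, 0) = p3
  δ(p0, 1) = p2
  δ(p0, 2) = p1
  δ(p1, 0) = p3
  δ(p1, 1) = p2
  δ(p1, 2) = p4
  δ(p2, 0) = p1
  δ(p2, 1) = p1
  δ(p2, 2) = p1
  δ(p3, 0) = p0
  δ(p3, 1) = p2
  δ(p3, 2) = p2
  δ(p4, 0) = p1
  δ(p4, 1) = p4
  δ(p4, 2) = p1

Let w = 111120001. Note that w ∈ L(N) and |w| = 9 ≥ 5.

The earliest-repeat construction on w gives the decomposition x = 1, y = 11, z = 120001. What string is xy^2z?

xy^2z = 1·11·11·120001 = 11111120001.
Reading y = 11 takes N from p2 back to p2, so after x·y·y the machine is still in p2, and z then leads to the accepting state p2. Hence 11111120001 ∈ L(N).

11111120001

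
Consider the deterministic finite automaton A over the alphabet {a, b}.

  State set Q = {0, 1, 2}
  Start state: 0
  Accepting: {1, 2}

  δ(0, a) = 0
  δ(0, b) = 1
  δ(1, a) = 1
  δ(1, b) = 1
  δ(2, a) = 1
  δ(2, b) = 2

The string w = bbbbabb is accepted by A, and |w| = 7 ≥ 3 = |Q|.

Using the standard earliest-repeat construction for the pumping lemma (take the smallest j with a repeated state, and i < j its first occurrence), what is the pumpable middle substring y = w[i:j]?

Run of A on w = b b b b a b b:
  step 0: 0  (start)
  step 1: 1  (read b: 0→1)
  step 2: 1  (read b: 1→1)   ← first repeat (1 seen earlier)
  step 3: 1  (read b: 1→1)
  step 4: 1  (read b: 1→1)
  step 5: 1  (read a: 1→1)
  step 6: 1  (read b: 1→1)
  step 7: 1  (read b: 1→1)

So i = 1, j = 2, giving x = w[0:1] = b, y = w[1:2] = b, z = w[2:7] = bbabb.
Check: |xy| = 2 ≤ 3 and |y| = 1 ≥ 1. Reading y takes A from 1 back to 1, so every xyⁱz is accepted.
Since A has 3 states, any run of length ≥ 3 visits 3+1 states, so by pigeonhole some state repeats within the first 3 steps — that repeat gives the pumpable loop.

b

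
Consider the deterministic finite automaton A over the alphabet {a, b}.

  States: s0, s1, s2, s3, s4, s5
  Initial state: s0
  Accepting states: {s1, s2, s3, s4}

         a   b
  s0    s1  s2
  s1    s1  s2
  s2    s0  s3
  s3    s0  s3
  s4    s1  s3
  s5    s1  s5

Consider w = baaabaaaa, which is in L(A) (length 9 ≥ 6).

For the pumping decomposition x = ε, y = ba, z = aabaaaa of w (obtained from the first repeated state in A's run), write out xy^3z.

xy^3z = ε·ba·ba·ba·aabaaaa = bababaaabaaaa.
Reading y = ba takes A from s0 back to s0, so after x·y·y·y the machine is still in s0, and z then leads to the accepting state s1. Hence bababaaabaaaa ∈ L(A).

bababaaabaaaa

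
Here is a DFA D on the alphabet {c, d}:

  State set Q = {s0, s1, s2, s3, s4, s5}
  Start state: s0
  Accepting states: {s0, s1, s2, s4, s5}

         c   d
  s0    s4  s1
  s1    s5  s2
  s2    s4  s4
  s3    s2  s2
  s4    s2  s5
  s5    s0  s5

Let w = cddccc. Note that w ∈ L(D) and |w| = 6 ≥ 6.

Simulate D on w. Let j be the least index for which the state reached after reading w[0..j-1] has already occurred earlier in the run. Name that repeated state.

s5

State sequence: s0 -c-> s4 -d-> s5 -d-> s5 -c-> s0 -c-> s4 -c-> s2
First repeat at step 3: s5 was already visited.

The earliest repeat is at step j = 3: D is in s5, which it already visited at step i = 2.
Since D has 6 states, any run of length ≥ 6 visits 6+1 states, so by pigeonhole some state repeats within the first 6 steps — that repeat gives the pumpable loop.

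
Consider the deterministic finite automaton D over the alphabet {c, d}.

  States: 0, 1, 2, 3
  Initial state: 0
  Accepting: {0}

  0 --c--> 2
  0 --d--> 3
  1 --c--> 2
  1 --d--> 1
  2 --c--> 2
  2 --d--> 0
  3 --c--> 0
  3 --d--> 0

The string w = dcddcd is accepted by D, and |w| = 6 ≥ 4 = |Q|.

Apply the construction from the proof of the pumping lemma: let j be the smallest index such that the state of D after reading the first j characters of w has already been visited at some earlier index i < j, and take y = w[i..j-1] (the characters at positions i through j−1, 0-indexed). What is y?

dc

Run of D on w = d c d d c d:
  step 0: 0  (start)
  step 1: 3  (read d: 0→3)
  step 2: 0  (read c: 3→0)   ← first repeat (0 seen earlier)
  step 3: 3  (read d: 0→3)
  step 4: 0  (read d: 3→0)
  step 5: 2  (read c: 0→2)
  step 6: 0  (read d: 2→0)

So i = 0, j = 2, giving x = w[0:0] = ε, y = w[0:2] = dc, z = w[2:6] = ddcd.
Check: |xy| = 2 ≤ 4 and |y| = 2 ≥ 1. Reading y takes D from 0 back to 0, so every xyⁱz is accepted.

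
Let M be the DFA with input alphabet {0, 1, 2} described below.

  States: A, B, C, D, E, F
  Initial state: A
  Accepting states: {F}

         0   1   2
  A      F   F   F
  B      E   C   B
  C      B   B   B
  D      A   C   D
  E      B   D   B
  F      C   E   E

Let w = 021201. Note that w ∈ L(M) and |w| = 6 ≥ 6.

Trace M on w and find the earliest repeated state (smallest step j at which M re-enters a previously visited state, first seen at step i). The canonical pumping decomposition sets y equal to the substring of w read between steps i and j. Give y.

2

State sequence: A -0-> F -2-> E -1-> D -2-> D -0-> A -1-> F
First repeat at step 4: D was already visited.

So i = 3, j = 4, giving x = w[0:3] = 021, y = w[3:4] = 2, z = w[4:6] = 01.
Check: |xy| = 4 ≤ 6 and |y| = 1 ≥ 1. Reading y takes M from D back to D, so every xyⁱz is accepted.
Pumping length from the standard proof: p = 6 (the number of states). The repeated state found above gives |xy| = j ≤ 6 and |y| = j − i ≥ 1.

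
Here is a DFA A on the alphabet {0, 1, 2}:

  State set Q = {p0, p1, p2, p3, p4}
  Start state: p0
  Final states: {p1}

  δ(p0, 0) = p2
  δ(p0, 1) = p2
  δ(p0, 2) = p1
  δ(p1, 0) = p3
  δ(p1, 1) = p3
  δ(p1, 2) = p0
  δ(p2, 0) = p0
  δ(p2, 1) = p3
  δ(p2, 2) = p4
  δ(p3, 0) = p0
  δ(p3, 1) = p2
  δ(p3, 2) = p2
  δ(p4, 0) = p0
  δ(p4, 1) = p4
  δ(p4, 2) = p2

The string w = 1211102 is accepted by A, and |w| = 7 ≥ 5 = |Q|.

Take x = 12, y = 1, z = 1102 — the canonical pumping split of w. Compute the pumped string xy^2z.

12111102

xy^2z = 12·1·1·1102 = 12111102.
Reading y = 1 takes A from p4 back to p4, so after x·y·y the machine is still in p4, and z then leads to the accepting state p1. Hence 12111102 ∈ L(A).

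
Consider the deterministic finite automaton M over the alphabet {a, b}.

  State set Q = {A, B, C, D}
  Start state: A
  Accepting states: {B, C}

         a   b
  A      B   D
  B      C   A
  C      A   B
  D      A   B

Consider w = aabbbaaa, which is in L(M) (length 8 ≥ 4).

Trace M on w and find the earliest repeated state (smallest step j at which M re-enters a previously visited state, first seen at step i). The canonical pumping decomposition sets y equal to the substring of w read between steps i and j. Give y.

Run of M on w = a a b b b a a a:
  step 0: A  (start)
  step 1: B  (read a: A→B)
  step 2: C  (read a: B→C)
  step 3: B  (read b: C→B)   ← first repeat (B seen earlier)
  step 4: A  (read b: B→A)
  step 5: D  (read b: A→D)
  step 6: A  (read a: D→A)
  step 7: B  (read a: A→B)
  step 8: C  (read a: B→C)

So i = 1, j = 3, giving x = w[0:1] = a, y = w[1:3] = ab, z = w[3:8] = bbaaa.
Check: |xy| = 3 ≤ 4 and |y| = 2 ≥ 1. Reading y takes M from B back to B, so every xyⁱz is accepted.
With |Q| = 4, pigeonhole forces a state repeat no later than step 4; the substring read between the first and second visits to that state can be pumped.

ab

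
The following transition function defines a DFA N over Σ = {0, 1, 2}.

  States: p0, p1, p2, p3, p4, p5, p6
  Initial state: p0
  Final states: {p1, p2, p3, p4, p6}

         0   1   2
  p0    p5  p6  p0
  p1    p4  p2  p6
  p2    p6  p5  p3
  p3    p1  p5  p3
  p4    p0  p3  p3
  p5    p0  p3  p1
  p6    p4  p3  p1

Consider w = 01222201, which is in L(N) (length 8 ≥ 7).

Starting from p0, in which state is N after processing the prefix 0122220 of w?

p1

State sequence: p0 -0-> p5 -1-> p3 -2-> p3 -2-> p3 -2-> p3 -2-> p3 -0-> p1

After reading 7 characters, N is in state p1.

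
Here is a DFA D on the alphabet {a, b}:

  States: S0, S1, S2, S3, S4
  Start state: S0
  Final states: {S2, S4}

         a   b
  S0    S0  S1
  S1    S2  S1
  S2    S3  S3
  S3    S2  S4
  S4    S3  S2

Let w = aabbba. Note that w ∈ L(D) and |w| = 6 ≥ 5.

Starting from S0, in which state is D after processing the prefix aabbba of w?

State sequence: S0 -a-> S0 -a-> S0 -b-> S1 -b-> S1 -b-> S1 -a-> S2

After reading 6 characters, D is in state S2.

S2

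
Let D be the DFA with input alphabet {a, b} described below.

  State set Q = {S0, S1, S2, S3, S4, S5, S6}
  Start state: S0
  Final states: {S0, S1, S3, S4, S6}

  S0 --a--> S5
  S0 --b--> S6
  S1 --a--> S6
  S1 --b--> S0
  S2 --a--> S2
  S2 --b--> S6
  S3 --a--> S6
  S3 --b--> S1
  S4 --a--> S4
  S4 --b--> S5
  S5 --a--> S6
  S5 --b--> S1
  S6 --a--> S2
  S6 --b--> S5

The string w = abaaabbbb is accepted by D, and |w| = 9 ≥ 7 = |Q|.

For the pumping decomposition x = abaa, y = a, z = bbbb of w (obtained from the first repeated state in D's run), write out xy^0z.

abaabbbb

xy⁰z = xz = abaa·bbbb = abaabbbb.
Reading y = a takes D from S2 back to S2, so after x the machine is still in S2, and z then leads to the accepting state S0. Hence abaabbbb ∈ L(D).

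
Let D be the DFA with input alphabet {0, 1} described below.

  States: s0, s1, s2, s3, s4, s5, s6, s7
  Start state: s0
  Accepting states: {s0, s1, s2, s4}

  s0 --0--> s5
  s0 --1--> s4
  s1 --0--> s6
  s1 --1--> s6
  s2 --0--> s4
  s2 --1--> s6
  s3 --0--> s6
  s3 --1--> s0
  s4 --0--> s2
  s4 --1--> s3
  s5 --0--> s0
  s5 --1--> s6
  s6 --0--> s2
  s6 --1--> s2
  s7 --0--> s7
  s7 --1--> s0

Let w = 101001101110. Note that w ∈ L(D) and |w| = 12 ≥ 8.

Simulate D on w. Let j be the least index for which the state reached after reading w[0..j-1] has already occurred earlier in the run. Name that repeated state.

State sequence: s0 -1-> s4 -0-> s2 -1-> s6 -0-> s2 -0-> s4 -1-> s3 -1-> s0 -0-> s5 -1-> s6 -1-> s2 -1-> s6 -0-> s2
First repeat at step 4: s2 was already visited.

The earliest repeat is at step j = 4: D is in s2, which it already visited at step i = 2.
Since D has 8 states, any run of length ≥ 8 visits 8+1 states, so by pigeonhole some state repeats within the first 8 steps — that repeat gives the pumpable loop.

s2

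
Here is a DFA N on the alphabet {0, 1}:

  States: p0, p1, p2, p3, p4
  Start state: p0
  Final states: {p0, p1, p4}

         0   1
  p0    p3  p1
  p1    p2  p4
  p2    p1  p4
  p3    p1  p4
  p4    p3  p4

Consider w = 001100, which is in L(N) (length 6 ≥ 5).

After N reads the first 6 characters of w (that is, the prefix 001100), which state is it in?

Run of N on the first 6 characters of w = 0 0 1 1 0 0:
  step 0: p0  (start)
  step 1: p3  (read 0: p0→p3)
  step 2: p1  (read 0: p3→p1)
  step 3: p4  (read 1: p1→p4)
  step 4: p4  (read 1: p4→p4)
  step 5: p3  (read 0: p4→p3)
  step 6: p1  (read 0: p3→p1)

After reading 6 characters, N is in state p1.
(This kind of state-tracing is the core of the pumping-lemma construction: with 5 states, pigeonhole forces a repeat within the first 5 steps.)

p1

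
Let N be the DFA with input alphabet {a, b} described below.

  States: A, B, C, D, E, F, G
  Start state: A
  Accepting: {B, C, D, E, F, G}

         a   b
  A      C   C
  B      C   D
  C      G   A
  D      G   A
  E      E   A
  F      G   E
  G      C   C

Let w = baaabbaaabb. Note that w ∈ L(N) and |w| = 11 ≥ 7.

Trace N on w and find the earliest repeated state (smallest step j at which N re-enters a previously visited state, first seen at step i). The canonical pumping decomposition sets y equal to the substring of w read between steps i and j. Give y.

aa

Run of N on w = b a a a b b a a a b b:
  step 0: A  (start)
  step 1: C  (read b: A→C)
  step 2: G  (read a: C→G)
  step 3: C  (read a: G→C)   ← first repeat (C seen earlier)
  step 4: G  (read a: C→G)
  step 5: C  (read b: G→C)
  step 6: A  (read b: C→A)
  step 7: C  (read a: A→C)
  step 8: G  (read a: C→G)
  step 9: C  (read a: G→C)
  step 10: A  (read b: C→A)
  step 11: C  (read b: A→C)

So i = 1, j = 3, giving x = w[0:1] = b, y = w[1:3] = aa, z = w[3:11] = abbaaabb.
Check: |xy| = 3 ≤ 7 and |y| = 2 ≥ 1. Reading y takes N from C back to C, so every xyⁱz is accepted.
The DFA has 7 states, so the proof of the pumping lemma guarantees a repeated state among the first 7+1 visited; the segment between the two visits is the pumpable y.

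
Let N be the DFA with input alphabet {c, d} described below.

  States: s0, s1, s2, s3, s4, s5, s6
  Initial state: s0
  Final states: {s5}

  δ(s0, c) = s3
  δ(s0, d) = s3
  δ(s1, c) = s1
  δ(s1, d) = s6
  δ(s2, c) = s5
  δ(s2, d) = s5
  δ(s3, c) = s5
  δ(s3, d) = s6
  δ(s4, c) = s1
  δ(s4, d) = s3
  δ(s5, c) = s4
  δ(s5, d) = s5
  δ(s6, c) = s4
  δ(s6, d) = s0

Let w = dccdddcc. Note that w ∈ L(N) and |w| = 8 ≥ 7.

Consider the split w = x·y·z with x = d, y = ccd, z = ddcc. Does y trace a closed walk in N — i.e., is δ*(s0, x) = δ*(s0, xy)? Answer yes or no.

Run of N on the first 4 characters of w = d c c d:
  step 0: s0  (start)
  step 1: s3  (read d: s0→s3)
  step 2: s5  (read c: s3→s5)
  step 3: s4  (read c: s5→s4)
  step 4: s3  (read d: s4→s3)

After x (step 1): s3. After xy (step 4): s3.
They match, so y = ccd drives N around a cycle from s3 back to itself; pumping y any number of times keeps N in s3 before reading z, and xyⁱz ∈ L(N) for every i ≥ 0.

yes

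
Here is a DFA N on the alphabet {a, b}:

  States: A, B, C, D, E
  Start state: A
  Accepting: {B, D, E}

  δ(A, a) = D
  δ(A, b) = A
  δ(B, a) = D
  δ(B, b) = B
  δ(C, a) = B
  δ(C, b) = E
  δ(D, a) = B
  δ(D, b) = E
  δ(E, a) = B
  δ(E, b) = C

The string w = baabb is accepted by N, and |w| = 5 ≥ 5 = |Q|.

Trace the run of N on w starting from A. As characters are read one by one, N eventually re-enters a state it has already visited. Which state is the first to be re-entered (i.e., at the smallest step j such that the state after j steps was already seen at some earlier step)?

A

State sequence: A -b-> A -a-> D -a-> B -b-> B -b-> B
First repeat at step 1: A was already visited.

The earliest repeat is at step j = 1: N is in A, which it already visited at step i = 0.
Since N has 5 states, any run of length ≥ 5 visits 5+1 states, so by pigeonhole some state repeats within the first 5 steps — that repeat gives the pumpable loop.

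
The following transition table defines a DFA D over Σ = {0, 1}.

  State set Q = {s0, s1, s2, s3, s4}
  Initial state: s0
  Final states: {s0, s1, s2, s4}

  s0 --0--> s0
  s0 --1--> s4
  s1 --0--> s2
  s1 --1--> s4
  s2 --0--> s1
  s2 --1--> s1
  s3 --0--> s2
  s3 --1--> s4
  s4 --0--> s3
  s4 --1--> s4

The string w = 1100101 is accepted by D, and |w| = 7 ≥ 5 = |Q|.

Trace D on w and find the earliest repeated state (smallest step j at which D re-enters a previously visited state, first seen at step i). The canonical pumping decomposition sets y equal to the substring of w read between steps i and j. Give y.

1

State sequence: s0 -1-> s4 -1-> s4 -0-> s3 -0-> s2 -1-> s1 -0-> s2 -1-> s1
First repeat at step 2: s4 was already visited.

So i = 1, j = 2, giving x = w[0:1] = 1, y = w[1:2] = 1, z = w[2:7] = 00101.
Check: |xy| = 2 ≤ 5 and |y| = 1 ≥ 1. Reading y takes D from s4 back to s4, so every xyⁱz is accepted.
Since D has 5 states, any run of length ≥ 5 visits 5+1 states, so by pigeonhole some state repeats within the first 5 steps — that repeat gives the pumpable loop.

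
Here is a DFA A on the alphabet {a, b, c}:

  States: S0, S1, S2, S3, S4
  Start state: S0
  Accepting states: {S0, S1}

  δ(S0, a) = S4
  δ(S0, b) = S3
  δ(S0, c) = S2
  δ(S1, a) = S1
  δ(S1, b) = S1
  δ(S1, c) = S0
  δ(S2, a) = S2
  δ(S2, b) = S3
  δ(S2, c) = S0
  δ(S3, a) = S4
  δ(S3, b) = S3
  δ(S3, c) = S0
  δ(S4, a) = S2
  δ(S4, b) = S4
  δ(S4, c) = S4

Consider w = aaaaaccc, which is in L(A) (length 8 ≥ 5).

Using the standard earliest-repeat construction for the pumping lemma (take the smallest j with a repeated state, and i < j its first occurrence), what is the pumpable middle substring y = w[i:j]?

Run of A on w = a a a a a c c c:
  step 0: S0  (start)
  step 1: S4  (read a: S0→S4)
  step 2: S2  (read a: S4→S2)
  step 3: S2  (read a: S2→S2)   ← first repeat (S2 seen earlier)
  step 4: S2  (read a: S2→S2)
  step 5: S2  (read a: S2→S2)
  step 6: S0  (read c: S2→S0)
  step 7: S2  (read c: S0→S2)
  step 8: S0  (read c: S2→S0)

So i = 2, j = 3, giving x = w[0:2] = aa, y = w[2:3] = a, z = w[3:8] = aaccc.
Check: |xy| = 3 ≤ 5 and |y| = 1 ≥ 1. Reading y takes A from S2 back to S2, so every xyⁱz is accepted.
Since A has 5 states, any run of length ≥ 5 visits 5+1 states, so by pigeonhole some state repeats within the first 5 steps — that repeat gives the pumpable loop.

a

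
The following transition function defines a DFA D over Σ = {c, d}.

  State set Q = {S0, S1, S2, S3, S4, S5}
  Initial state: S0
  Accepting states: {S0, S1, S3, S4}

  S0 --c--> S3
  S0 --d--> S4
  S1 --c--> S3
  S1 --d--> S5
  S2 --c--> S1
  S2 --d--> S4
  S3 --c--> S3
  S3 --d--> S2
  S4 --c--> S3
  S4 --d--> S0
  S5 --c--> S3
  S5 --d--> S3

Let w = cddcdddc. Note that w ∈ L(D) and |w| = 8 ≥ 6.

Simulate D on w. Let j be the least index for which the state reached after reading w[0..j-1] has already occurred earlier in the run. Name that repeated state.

State sequence: S0 -c-> S3 -d-> S2 -d-> S4 -c-> S3 -d-> S2 -d-> S4 -d-> S0 -c-> S3
First repeat at step 4: S3 was already visited.

The earliest repeat is at step j = 4: D is in S3, which it already visited at step i = 1.
Since D has 6 states, any run of length ≥ 6 visits 6+1 states, so by pigeonhole some state repeats within the first 6 steps — that repeat gives the pumpable loop.

S3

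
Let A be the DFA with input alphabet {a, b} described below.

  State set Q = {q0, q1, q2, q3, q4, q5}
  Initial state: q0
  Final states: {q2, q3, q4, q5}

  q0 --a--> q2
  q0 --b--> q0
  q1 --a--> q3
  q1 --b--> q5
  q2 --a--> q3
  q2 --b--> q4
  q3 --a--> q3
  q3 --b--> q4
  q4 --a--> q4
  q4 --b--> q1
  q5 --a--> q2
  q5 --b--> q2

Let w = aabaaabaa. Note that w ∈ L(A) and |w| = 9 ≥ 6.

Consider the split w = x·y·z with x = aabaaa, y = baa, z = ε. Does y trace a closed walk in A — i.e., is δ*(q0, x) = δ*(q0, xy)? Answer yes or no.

Run of A on the first 9 characters of w = a a b a a a b a a:
  step 0: q0  (start)
  step 1: q2  (read a: q0→q2)
  step 2: q3  (read a: q2→q3)
  step 3: q4  (read b: q3→q4)
  step 4: q4  (read a: q4→q4)
  step 5: q4  (read a: q4→q4)
  step 6: q4  (read a: q4→q4)
  step 7: q1  (read b: q4→q1)
  step 8: q3  (read a: q1→q3)
  step 9: q3  (read a: q3→q3)

After x (step 6): q4. After xy (step 9): q3.
They differ (q4 ≠ q3), so y is not a cycle from the state after x; this split is not the one the pumping-lemma construction produces, and pumping y need not keep the string in L(A).

no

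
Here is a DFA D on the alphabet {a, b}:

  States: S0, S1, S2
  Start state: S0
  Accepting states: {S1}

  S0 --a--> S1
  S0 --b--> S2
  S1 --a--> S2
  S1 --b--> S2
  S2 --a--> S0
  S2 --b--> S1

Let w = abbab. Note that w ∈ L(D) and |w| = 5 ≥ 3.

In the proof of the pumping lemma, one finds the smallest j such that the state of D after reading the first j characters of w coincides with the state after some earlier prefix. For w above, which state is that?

S1

State sequence: S0 -a-> S1 -b-> S2 -b-> S1 -a-> S2 -b-> S1
First repeat at step 3: S1 was already visited.

The earliest repeat is at step j = 3: D is in S1, which it already visited at step i = 1.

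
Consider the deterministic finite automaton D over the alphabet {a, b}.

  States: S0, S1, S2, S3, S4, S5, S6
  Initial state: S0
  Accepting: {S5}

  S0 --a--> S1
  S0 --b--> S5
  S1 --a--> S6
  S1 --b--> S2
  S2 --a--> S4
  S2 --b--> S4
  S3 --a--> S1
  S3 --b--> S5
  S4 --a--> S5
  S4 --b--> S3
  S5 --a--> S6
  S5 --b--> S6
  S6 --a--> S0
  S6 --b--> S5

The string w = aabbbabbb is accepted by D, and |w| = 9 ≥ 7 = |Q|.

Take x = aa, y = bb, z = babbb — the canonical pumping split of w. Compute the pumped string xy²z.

xy^2z = aa·bb·bb·babbb = aabbbbbabbb.
Reading y = bb takes D from S6 back to S6, so after x·y·y the machine is still in S6, and z then leads to the accepting state S5. Hence aabbbbbabbb ∈ L(D).

aabbbbbabbb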